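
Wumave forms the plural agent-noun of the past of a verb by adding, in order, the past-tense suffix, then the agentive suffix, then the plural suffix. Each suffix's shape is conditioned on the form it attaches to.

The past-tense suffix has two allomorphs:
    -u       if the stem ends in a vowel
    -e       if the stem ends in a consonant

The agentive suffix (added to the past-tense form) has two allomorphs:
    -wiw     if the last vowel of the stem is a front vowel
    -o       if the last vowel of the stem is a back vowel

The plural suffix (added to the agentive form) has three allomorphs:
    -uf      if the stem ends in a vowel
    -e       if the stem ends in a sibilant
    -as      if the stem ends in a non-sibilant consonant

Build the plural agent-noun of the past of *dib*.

dibewiwas

The final sound of *dib* is /b/, which is a consonant, so the past-tense suffix is -e, giving *dibe*.
The last vowel of the past-tense form *dibe* is /e/, which is a front vowel, so the agentive suffix is -wiw, giving *dibewiw*.
Since the final sound of the agentive form *dibewiw* is /w/ (a non-sibilant consonant), it takes -as, giving *dibewiwas*.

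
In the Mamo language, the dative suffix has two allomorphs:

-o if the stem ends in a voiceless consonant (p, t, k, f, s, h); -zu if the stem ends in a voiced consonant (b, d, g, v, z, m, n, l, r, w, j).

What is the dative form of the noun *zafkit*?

Since the final consonant of *zafkit* is /t/ (voiceless), it takes -o, giving *zafkito*.

zafkito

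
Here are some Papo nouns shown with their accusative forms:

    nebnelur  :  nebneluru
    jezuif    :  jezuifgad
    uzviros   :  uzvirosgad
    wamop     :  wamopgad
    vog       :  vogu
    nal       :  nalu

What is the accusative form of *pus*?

pusgad

The pattern is voicing of the final consonant: -gad when the stem ends in a voiceless consonant (*jezuif*, *uzviros*, *wamop*); -u when the stem ends in a voiced consonant (*nebnelur*, *vog*, *nal*).
The final consonant of *pus* is /s/, which is voiceless, so the suffix is -gad, giving *pusgad*.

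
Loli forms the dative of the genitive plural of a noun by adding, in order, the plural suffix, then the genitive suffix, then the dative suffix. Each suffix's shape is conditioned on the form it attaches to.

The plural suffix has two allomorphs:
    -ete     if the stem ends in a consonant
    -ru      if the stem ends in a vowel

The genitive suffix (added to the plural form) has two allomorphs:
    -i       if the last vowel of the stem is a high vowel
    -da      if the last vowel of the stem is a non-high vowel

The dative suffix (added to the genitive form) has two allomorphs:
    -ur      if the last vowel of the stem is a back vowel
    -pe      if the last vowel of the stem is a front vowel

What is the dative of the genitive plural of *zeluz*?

zeluzetedaur

Since the final sound of *zeluz* is /z/ (a consonant), it takes -ete, giving *zeluzete*.
The plural form *zeluzete*: last vowel = /e/, a non-high vowel → -da → *zeluzeteda*.
The genitive form *zeluzeteda* — last vowel /a/ (a back vowel) → -ur → *zeluzetedaur*.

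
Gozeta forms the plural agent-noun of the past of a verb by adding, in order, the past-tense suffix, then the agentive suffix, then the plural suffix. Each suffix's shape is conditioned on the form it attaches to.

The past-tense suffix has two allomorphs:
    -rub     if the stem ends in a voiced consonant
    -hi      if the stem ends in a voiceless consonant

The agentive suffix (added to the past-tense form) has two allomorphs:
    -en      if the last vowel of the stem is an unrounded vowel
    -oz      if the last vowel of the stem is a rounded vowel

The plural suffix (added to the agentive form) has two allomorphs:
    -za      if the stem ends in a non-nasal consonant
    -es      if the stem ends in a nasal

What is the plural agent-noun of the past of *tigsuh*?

tigsuhhienes

Since the final consonant of *tigsuh* is /h/ (voiceless), it takes -hi, giving *tigsuhhi*.
The past-tense form *tigsuhhi*: last vowel = /i/, an unrounded vowel → -en → *tigsuhhien*.
Since the final consonant of the agentive form *tigsuhhien* is /n/ (a nasal), it takes -es, giving *tigsuhhienes*.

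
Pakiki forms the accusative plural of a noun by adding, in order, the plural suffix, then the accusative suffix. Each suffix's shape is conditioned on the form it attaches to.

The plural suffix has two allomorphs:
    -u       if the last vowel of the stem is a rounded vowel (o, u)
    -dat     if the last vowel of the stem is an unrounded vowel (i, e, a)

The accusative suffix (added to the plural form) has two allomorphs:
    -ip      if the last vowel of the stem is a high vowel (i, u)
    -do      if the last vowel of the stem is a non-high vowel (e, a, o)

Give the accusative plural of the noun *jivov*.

Since the last vowel of *jivov* is /o/ (a rounded vowel), it takes -u, giving *jivovu*.
Since the last vowel of the plural form *jivovu* is /u/ (a high vowel), it takes -ip, giving *jivovuip*.

jivovuip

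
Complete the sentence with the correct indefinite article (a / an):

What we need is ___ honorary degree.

The indefinite article is chosen by the initial *sound* of the following word, not its spelling.
*honorary* begins with the sound /ɒ/ (silent h) — a vowel sound.
So the article is *an*: What we need is an honorary degree.

an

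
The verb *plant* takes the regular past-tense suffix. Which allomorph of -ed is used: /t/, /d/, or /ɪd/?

The stem *plant* ends in /t/ or /d/.
The -ed suffix is realized as /ɪd/ after /t, d/; as /t/ after other voiceless consonants; and as /d/ after other voiced sounds.
So -ed on *plant* is pronounced /ɪd/.

/ɪd/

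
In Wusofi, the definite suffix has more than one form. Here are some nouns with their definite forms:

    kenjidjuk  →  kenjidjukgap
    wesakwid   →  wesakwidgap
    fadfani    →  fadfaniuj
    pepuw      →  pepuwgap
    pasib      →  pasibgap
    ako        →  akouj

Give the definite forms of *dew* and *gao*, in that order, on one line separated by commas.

dewgap, gaouj

The alternation tracks the final sound of the stem — -gap when the stem ends in a consonant (*kenjidjuk*, *wesakwid*, *pepuw*, *pasib*); -uj when the stem ends in a vowel (*fadfani*, *ako*).
Since the final sound of *dew* is /w/ (a consonant), it takes -gap, giving *dewgap*.
*gao* — final sound /o/ (a vowel) → -uj → *gaouj*.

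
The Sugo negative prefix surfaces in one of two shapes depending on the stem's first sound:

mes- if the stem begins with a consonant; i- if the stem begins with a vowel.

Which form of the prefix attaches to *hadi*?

mes-

The first sound of *hadi* is /h/, which is a consonant, so the prefix is mes-.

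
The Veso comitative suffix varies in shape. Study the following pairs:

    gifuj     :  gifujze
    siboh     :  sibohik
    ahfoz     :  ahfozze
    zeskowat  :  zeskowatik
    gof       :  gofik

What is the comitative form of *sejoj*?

Looking at the final consonant of each stem: -ik when the stem ends in a voiceless consonant (*siboh*, *zeskowat*, *gof*); -ze when the stem ends in a voiced consonant (*gifuj*, *ahfoz*).
*sejoj* — final consonant /j/ (voiced) → -ze → *sejojze*.

sejojze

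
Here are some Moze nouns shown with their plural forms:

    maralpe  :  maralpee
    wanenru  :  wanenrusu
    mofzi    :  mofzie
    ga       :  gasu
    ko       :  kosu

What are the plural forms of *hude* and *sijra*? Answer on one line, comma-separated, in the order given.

The pattern is front/back vowel harmony: -e when the last vowel of the stem is a front vowel (*maralpe*, *mofzi*); -su when the last vowel of the stem is a back vowel (*wanenru*, *ga*, *ko*).
Since the last vowel of *hude* is /e/ (a front vowel), it takes -e, giving *hudee*.
*sijra*: last vowel = /a/, a back vowel → -su → *sijrasu*.

hudee, sijrasu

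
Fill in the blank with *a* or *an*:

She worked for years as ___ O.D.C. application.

an

The indefinite article is chosen by the initial *sound* of the following word, not its spelling.
The initialism *O.D.C.* is read letter by letter; the first letter, O, is pronounced /oʊ/, which begins with a vowel sound.
So the article is *an*: She worked for years as an O.D.C. application.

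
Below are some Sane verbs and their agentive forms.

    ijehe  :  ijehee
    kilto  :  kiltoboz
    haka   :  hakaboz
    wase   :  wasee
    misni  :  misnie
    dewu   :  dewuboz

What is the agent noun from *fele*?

The suffix is conditioned by the last vowel: -e when the last vowel of the stem is a front vowel (*ijehe*, *wase*, *misni*); -boz when the last vowel of the stem is a back vowel (*kilto*, *haka*, *dewu*).
The last vowel of *fele* is /e/, which is a front vowel, so the suffix is -e, giving *felee*.

felee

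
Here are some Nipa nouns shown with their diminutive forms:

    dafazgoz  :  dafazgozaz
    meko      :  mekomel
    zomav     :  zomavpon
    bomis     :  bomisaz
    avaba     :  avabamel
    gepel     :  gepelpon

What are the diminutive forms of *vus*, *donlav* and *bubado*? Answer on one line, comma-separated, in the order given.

vusaz, donlavpon, bubadomel

The alternation tracks the final sound of the stem — -az when the stem ends in a sibilant (*dafazgoz*, *bomis*); -pon when the stem ends in a non-sibilant consonant (*zomav*, *gepel*); -mel when the stem ends in a vowel (*meko*, *avaba*).
The final sound of *vus* is /s/, which is a sibilant, so the suffix is -az, giving *vusaz*.
Since the final sound of *donlav* is /v/ (a non-sibilant consonant), it takes -pon, giving *donlavpon*.
The final sound of *bubado* is /o/, which is a vowel, so the suffix is -mel, giving *bubadomel*.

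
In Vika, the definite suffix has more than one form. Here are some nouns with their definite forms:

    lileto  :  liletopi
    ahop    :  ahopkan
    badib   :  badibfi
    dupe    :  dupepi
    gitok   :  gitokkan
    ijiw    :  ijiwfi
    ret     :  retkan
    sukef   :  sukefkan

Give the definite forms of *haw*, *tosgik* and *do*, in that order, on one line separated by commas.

The suffix is conditioned by the final sound: -kan when the stem ends in a voiceless consonant (*ahop*, *gitok*, *ret*, *sukef*); -fi when the stem ends in a voiced consonant (*badib*, *ijiw*); -pi when the stem ends in a vowel (*lileto*, *dupe*).
*haw* — final sound /w/ (a voiced consonant) → -fi → *hawfi*.
*tosgik* — final sound /k/ (a voiceless consonant) → -kan → *tosgikkan*.
The final sound of *do* is /o/, which is a vowel, so the suffix is -pi, giving *dopi*.

hawfi, tosgikkan, dopi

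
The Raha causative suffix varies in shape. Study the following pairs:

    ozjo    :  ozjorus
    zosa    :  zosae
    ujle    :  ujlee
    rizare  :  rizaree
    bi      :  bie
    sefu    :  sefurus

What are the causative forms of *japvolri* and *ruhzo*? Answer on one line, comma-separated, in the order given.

The alternation tracks the last vowel of the stem — -rus when the last vowel of the stem is a rounded vowel (*ozjo*, *sefu*); -e when the last vowel of the stem is an unrounded vowel (*zosa*, *ujle*, *rizare*, *bi*).
*japvolri*: last vowel = /i/, an unrounded vowel → -e → *japvolrie*.
*ruhzo* — last vowel /o/ (a rounded vowel) → -rus → *ruhzorus*.

japvolrie, ruhzorus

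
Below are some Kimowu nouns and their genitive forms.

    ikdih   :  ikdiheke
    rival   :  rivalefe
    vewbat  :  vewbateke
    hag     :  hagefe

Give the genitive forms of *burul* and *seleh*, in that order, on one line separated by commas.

The alternation tracks the final consonant of the stem — -eke when the stem ends in a voiceless consonant (*ikdih*, *vewbat*); -efe when the stem ends in a voiced consonant (*rival*, *hag*).
*burul* — final consonant /l/ (voiced) → -efe → *burulefe*.
*seleh*: final consonant = /h/, voiceless → -eke → *seleheke*.

burulefe, seleheke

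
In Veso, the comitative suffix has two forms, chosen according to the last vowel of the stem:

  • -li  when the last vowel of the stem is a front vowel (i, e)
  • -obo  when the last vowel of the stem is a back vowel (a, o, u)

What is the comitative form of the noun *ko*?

The last vowel of *ko* is /o/, which is a back vowel, so the suffix is -obo, giving *koobo*.

koobo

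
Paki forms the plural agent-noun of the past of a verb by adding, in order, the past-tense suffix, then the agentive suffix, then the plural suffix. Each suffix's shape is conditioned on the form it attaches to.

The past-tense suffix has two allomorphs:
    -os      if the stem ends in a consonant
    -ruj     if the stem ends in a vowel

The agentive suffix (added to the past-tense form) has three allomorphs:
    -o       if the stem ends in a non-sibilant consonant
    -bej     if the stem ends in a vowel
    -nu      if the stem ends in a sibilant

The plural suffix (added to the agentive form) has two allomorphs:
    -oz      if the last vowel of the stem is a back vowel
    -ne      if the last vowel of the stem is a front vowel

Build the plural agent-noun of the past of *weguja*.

The final sound of *weguja* is /a/, which is a vowel, so the past-tense suffix is -ruj, giving *wegujaruj*.
The final sound of the past-tense form *wegujaruj* is /j/, which is a non-sibilant consonant, so the agentive suffix is -o, giving *wegujarujo*.
The last vowel of the agentive form *wegujarujo* is /o/, which is a back vowel, so the plural suffix is -oz, giving *wegujarujooz*.

wegujarujooz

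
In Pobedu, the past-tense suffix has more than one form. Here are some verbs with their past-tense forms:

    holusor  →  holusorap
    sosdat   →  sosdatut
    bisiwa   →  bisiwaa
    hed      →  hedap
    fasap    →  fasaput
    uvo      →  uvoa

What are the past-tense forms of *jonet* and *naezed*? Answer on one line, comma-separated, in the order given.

The suffix is conditioned by the final sound: -ut when the stem ends in a voiceless consonant (*sosdat*, *fasap*); -ap when the stem ends in a voiced consonant (*holusor*, *hed*); -a when the stem ends in a vowel (*bisiwa*, *uvo*).
*jonet*: final sound = /t/, a voiceless consonant → -ut → *jonetut*.
The final sound of *naezed* is /d/, which is a voiced consonant, so the suffix is -ap, giving *naezedap*.

jonetut, naezedap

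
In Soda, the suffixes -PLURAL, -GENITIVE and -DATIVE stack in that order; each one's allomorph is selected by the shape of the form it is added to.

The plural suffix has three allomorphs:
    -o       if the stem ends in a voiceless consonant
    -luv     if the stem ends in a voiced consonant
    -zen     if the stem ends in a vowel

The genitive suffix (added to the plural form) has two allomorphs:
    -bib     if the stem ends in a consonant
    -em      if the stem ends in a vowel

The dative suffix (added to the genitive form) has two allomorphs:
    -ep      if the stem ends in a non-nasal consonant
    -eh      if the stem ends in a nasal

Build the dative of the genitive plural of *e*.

ezenbibep

Since the final sound of *e* is /e/ (a vowel), it takes -zen, giving *ezen*.
The plural form *ezen* — final sound /n/ (a consonant) → -bib → *ezenbib*.
The final consonant of the genitive form *ezenbib* is /b/, which is non-nasal, so the dative suffix is -ep, giving *ezenbibep*.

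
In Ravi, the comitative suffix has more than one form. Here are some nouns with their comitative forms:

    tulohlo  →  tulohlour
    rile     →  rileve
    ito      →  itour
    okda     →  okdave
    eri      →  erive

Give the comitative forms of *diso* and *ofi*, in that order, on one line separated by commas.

The suffix is conditioned by the last vowel: -ur when the last vowel of the stem is a rounded vowel (*tulohlo*, *ito*); -ve when the last vowel of the stem is an unrounded vowel (*rile*, *okda*, *eri*).
Since the last vowel of *diso* is /o/ (a rounded vowel), it takes -ur, giving *disour*.
The last vowel of *ofi* is /i/, which is an unrounded vowel, so the suffix is -ve, giving *ofive*.

disour, ofive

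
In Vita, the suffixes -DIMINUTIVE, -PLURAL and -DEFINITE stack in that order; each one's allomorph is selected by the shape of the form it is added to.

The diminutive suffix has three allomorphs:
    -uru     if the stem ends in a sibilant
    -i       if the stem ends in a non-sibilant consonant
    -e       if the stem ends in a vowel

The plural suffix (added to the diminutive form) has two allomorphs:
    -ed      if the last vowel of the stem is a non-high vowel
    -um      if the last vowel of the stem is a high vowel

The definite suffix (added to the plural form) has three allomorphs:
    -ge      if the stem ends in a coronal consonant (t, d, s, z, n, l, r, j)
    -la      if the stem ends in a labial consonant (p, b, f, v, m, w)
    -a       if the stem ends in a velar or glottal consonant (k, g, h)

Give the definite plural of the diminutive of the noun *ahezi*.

ahezieedge

*ahezi* — final sound /i/ (a vowel) → -e → *ahezie*.
The last vowel of the diminutive form *ahezie* is /e/, which is a non-high vowel, so the plural suffix is -ed, giving *ahezieed*.
The plural form *ahezieed*: final consonant = /d/, coronal → -ge → *ahezieedge*.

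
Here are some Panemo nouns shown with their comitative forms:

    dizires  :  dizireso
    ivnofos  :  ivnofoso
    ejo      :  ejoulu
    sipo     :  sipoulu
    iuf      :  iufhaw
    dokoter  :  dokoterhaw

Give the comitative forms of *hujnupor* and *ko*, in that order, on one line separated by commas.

The alternation tracks the final sound of the stem — -o when the stem ends in a sibilant (*dizires*, *ivnofos*); -haw when the stem ends in a non-sibilant consonant (*iuf*, *dokoter*); -ulu when the stem ends in a vowel (*ejo*, *sipo*).
The final sound of *hujnupor* is /r/, which is a non-sibilant consonant, so the suffix is -haw, giving *hujnuporhaw*.
Since the final sound of *ko* is /o/ (a vowel), it takes -ulu, giving *koulu*.

hujnuporhaw, koulu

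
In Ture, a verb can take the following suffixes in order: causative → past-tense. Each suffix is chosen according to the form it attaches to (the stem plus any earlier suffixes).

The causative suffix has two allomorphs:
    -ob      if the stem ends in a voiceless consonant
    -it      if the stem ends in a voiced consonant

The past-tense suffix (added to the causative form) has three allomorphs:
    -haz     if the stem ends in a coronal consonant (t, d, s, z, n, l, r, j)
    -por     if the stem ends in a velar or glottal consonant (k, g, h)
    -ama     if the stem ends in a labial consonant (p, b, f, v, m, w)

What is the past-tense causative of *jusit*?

The final consonant of *jusit* is /t/, which is voiceless, so the causative suffix is -ob, giving *jusitob*.
The final consonant of the causative form *jusitob* is /b/, which is labial, so the past-tense suffix is -ama, giving *jusitobama*.

jusitobama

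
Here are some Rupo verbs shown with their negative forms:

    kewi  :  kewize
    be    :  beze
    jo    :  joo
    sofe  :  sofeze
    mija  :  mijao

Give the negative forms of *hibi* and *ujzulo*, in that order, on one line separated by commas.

hibize, ujzuloo

The suffix is conditioned by the last vowel: -ze when the last vowel of the stem is a front vowel (*kewi*, *be*, *sofe*); -o when the last vowel of the stem is a back vowel (*jo*, *mija*).
The last vowel of *hibi* is /i/, which is a front vowel, so the suffix is -ze, giving *hibize*.
Since the last vowel of *ujzulo* is /o/ (a back vowel), it takes -o, giving *ujzuloo*.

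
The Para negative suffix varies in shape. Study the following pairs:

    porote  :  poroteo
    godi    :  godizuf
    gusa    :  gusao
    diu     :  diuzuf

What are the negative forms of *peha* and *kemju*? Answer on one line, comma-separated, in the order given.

pehao, kemjuzuf

The suffix is conditioned by the last vowel: -zuf when the last vowel of the stem is a high vowel (*godi*, *diu*); -o when the last vowel of the stem is a non-high vowel (*porote*, *gusa*).
The last vowel of *peha* is /a/, which is a non-high vowel, so the suffix is -o, giving *pehao*.
*kemju*: last vowel = /u/, a high vowel → -zuf → *kemjuzuf*.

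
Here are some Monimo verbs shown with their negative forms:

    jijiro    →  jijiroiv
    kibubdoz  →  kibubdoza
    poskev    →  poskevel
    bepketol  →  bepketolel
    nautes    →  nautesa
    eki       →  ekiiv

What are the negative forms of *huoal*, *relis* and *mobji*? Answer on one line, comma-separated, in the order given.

huoalel, relisa, mobjiiv

The suffix is conditioned by the final sound: -a when the stem ends in a sibilant (*kibubdoz*, *nautes*); -el when the stem ends in a non-sibilant consonant (*poskev*, *bepketol*); -iv when the stem ends in a vowel (*jijiro*, *eki*).
*huoal*: final sound = /l/, a non-sibilant consonant → -el → *huoalel*.
*relis* — final sound /s/ (a sibilant) → -a → *relisa*.
*mobji* — final sound /i/ (a vowel) → -iv → *mobjiiv*.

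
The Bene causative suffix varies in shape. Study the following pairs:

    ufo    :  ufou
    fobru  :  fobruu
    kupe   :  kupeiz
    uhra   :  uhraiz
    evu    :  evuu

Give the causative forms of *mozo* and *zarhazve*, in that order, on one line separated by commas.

The pattern is rounding harmony: -u when the last vowel of the stem is a rounded vowel (*ufo*, *fobru*, *evu*); -iz when the last vowel of the stem is an unrounded vowel (*kupe*, *uhra*).
The last vowel of *mozo* is /o/, which is a rounded vowel, so the suffix is -u, giving *mozou*.
Since the last vowel of *zarhazve* is /e/ (an unrounded vowel), it takes -iz, giving *zarhazveiz*.

mozou, zarhazveiz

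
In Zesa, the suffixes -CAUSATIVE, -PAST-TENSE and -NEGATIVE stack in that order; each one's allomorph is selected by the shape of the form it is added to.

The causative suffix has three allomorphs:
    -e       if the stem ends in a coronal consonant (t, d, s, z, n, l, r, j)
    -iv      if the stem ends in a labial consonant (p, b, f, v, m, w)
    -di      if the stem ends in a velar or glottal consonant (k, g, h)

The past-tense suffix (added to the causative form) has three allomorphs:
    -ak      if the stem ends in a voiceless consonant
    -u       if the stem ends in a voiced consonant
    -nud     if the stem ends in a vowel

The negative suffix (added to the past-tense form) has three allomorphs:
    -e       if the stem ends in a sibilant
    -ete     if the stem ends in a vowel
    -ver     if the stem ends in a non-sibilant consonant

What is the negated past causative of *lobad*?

lobadenudver

*lobad*: final consonant = /d/, coronal → -e → *lobade*.
The causative form *lobade*: final sound = /e/, a vowel → -nud → *lobadenud*.
The past-tense form *lobadenud* — final sound /d/ (a non-sibilant consonant) → -ver → *lobadenudver*.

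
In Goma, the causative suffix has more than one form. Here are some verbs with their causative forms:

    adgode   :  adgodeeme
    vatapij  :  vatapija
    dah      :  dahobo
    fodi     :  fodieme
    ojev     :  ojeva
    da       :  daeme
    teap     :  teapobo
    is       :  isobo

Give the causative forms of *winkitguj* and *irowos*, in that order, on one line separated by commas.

The pattern is voicing of the final sound: -obo when the stem ends in a voiceless consonant (*dah*, *teap*, *is*); -a when the stem ends in a voiced consonant (*vatapij*, *ojev*); -eme when the stem ends in a vowel (*adgode*, *fodi*, *da*).
*winkitguj*: final sound = /j/, a voiced consonant → -a → *winkitguja*.
*irowos* — final sound /s/ (a voiceless consonant) → -obo → *irowosobo*.

winkitguja, irowosobo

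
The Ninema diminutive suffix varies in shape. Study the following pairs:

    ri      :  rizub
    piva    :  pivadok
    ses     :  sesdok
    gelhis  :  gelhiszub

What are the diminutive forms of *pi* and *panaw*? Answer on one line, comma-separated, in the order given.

The suffix is conditioned by the last vowel: -zub when the last vowel of the stem is a high vowel (*ri*, *gelhis*); -dok when the last vowel of the stem is a non-high vowel (*piva*, *ses*).
Since the last vowel of *pi* is /i/ (a high vowel), it takes -zub, giving *pizub*.
*panaw* — last vowel /a/ (a non-high vowel) → -dok → *panawdok*.

pizub, panawdok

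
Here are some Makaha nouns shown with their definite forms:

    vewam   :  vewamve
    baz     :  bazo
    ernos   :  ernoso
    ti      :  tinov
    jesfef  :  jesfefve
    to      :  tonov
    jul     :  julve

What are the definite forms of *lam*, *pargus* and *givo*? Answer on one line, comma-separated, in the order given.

Looking at the final sound of each stem: -o when the stem ends in a sibilant (*baz*, *ernos*); -ve when the stem ends in a non-sibilant consonant (*vewam*, *jesfef*, *jul*); -nov when the stem ends in a vowel (*ti*, *to*).
*lam*: final sound = /m/, a non-sibilant consonant → -ve → *lamve*.
Since the final sound of *pargus* is /s/ (a sibilant), it takes -o, giving *parguso*.
*givo*: final sound = /o/, a vowel → -nov → *givonov*.

lamve, parguso, givonov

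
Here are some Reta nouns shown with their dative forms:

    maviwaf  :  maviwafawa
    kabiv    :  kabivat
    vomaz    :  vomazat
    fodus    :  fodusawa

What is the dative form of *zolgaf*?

zolgafawa

The pattern is voicing of the final consonant: -awa when the stem ends in a voiceless consonant (*maviwaf*, *fodus*); -at when the stem ends in a voiced consonant (*kabiv*, *vomaz*).
Since the final consonant of *zolgaf* is /f/ (voiceless), it takes -awa, giving *zolgafawa*.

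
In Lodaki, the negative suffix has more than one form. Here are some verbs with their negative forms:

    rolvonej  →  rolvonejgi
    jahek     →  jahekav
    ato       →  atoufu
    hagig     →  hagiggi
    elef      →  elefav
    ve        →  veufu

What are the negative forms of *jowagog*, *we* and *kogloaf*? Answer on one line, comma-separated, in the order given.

jowagoggi, weufu, kogloafav

Looking at the final sound of each stem: -av when the stem ends in a voiceless consonant (*jahek*, *elef*); -gi when the stem ends in a voiced consonant (*rolvonej*, *hagig*); -ufu when the stem ends in a vowel (*ato*, *ve*).
The final sound of *jowagog* is /g/, which is a voiced consonant, so the suffix is -gi, giving *jowagoggi*.
The final sound of *we* is /e/, which is a vowel, so the suffix is -ufu, giving *weufu*.
*kogloaf* — final sound /f/ (a voiceless consonant) → -av → *kogloafav*.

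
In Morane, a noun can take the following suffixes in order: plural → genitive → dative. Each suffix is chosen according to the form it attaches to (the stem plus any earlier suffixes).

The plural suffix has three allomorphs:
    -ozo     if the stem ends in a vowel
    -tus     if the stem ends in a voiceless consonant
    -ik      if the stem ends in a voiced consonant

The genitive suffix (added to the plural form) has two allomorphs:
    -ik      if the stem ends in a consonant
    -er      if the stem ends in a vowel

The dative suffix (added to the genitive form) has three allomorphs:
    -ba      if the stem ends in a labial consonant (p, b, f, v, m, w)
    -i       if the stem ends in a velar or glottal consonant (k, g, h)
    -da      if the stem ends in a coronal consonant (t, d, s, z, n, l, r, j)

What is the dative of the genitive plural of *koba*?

kobaozoerda

*koba*: final sound = /a/, a vowel → -ozo → *kobaozo*.
The final sound of the plural form *kobaozo* is /o/, which is a vowel, so the genitive suffix is -er, giving *kobaozoer*.
The genitive form *kobaozoer*: final consonant = /r/, coronal → -da → *kobaozoerda*.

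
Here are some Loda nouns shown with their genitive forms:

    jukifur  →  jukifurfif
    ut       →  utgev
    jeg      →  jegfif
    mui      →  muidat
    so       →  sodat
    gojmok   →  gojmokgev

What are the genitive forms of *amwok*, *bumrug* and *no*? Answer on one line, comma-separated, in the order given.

amwokgev, bumrugfif, nodat

Looking at the final sound of each stem: -gev when the stem ends in a voiceless consonant (*ut*, *gojmok*); -fif when the stem ends in a voiced consonant (*jukifur*, *jeg*); -dat when the stem ends in a vowel (*mui*, *so*).
The final sound of *amwok* is /k/, which is a voiceless consonant, so the suffix is -gev, giving *amwokgev*.
*bumrug* — final sound /g/ (a voiced consonant) → -fif → *bumrugfif*.
*no* — final sound /o/ (a vowel) → -dat → *nodat*.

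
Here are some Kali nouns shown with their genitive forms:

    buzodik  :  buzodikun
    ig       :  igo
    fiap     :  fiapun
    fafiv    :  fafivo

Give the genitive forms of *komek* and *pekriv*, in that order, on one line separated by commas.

The alternation tracks the final consonant of the stem — -un when the stem ends in a voiceless consonant (*buzodik*, *fiap*); -o when the stem ends in a voiced consonant (*ig*, *fafiv*).
Since the final consonant of *komek* is /k/ (voiceless), it takes -un, giving *komekun*.
*pekriv* — final consonant /v/ (voiced) → -o → *pekrivo*.

komekun, pekrivo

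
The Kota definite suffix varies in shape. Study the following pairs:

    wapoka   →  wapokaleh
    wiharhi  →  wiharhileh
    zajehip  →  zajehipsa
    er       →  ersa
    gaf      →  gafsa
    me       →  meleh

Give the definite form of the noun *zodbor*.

zodborsa

Looking at the final sound of each stem: -sa when the stem ends in a consonant (*zajehip*, *er*, *gaf*); -leh when the stem ends in a vowel (*wapoka*, *wiharhi*, *me*).
*zodbor* — final sound /r/ (a consonant) → -sa → *zodborsa*.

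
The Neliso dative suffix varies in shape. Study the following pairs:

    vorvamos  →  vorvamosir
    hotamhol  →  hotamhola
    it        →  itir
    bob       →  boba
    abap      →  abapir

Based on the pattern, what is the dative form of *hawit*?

The pattern is voicing of the final consonant: -ir when the stem ends in a voiceless consonant (*vorvamos*, *it*, *abap*); -a when the stem ends in a voiced consonant (*hotamhol*, *bob*).
The final consonant of *hawit* is /t/, which is voiceless, so the suffix is -ir, giving *hawitir*.

hawitir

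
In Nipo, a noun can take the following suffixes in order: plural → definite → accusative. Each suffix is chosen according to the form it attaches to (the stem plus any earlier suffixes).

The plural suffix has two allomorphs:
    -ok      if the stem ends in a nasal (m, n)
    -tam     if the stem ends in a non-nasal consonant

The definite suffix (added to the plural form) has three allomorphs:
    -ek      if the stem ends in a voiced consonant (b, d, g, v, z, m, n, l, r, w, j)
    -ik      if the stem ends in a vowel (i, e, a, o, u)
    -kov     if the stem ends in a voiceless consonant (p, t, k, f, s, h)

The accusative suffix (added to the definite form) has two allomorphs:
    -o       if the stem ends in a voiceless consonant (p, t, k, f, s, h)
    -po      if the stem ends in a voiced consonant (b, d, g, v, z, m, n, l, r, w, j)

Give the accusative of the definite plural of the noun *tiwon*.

tiwonokkovpo

*tiwon* — final consonant /n/ (a nasal) → -ok → *tiwonok*.
The final sound of the plural form *tiwonok* is /k/, which is a voiceless consonant, so the definite suffix is -kov, giving *tiwonokkov*.
The definite form *tiwonokkov* — final consonant /v/ (voiced) → -po → *tiwonokkovpo*.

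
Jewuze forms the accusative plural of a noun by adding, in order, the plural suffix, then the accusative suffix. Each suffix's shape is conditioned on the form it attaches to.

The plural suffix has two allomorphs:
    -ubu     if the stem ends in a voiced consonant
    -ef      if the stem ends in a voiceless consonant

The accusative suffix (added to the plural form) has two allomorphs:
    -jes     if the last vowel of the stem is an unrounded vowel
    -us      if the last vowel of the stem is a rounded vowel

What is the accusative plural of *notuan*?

notuanubuus

The final consonant of *notuan* is /n/, which is voiced, so the plural suffix is -ubu, giving *notuanubu*.
The plural form *notuanubu* — last vowel /u/ (a rounded vowel) → -us → *notuanubuus*.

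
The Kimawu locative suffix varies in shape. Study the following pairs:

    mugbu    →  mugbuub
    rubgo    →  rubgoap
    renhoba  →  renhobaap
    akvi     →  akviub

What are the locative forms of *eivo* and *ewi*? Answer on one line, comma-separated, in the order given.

eivoap, ewiub

The pattern is height harmony: -ub when the last vowel of the stem is a high vowel (*mugbu*, *akvi*); -ap when the last vowel of the stem is a non-high vowel (*rubgo*, *renhoba*).
*eivo* — last vowel /o/ (a non-high vowel) → -ap → *eivoap*.
The last vowel of *ewi* is /i/, which is a high vowel, so the suffix is -ub, giving *ewiub*.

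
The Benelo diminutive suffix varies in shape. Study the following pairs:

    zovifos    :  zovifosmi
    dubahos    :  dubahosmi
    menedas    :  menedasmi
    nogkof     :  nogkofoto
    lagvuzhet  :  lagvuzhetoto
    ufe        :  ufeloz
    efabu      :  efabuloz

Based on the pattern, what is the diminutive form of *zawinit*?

Looking at the final sound of each stem: -mi when the stem ends in a sibilant (*zovifos*, *dubahos*, *menedas*); -oto when the stem ends in a non-sibilant consonant (*nogkof*, *lagvuzhet*); -loz when the stem ends in a vowel (*ufe*, *efabu*).
The final sound of *zawinit* is /t/, which is a non-sibilant consonant, so the suffix is -oto, giving *zawinitoto*.

zawinitoto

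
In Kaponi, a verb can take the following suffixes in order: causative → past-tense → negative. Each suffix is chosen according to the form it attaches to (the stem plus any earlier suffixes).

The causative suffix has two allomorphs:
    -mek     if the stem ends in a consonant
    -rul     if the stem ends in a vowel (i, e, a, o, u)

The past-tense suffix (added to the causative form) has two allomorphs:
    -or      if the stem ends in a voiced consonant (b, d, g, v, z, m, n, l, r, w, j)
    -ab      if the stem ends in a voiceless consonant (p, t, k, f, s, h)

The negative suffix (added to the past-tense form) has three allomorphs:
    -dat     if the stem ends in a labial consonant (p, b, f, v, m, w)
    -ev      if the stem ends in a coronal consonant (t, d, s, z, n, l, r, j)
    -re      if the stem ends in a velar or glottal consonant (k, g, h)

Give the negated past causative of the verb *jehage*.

*jehage*: final sound = /e/, a vowel → -rul → *jehagerul*.
The causative form *jehagerul* — final consonant /l/ (voiced) → -or → *jehagerulor*.
Since the final consonant of the past-tense form *jehagerulor* is /r/ (coronal), it takes -ev, giving *jehagerulorev*.

jehagerulorev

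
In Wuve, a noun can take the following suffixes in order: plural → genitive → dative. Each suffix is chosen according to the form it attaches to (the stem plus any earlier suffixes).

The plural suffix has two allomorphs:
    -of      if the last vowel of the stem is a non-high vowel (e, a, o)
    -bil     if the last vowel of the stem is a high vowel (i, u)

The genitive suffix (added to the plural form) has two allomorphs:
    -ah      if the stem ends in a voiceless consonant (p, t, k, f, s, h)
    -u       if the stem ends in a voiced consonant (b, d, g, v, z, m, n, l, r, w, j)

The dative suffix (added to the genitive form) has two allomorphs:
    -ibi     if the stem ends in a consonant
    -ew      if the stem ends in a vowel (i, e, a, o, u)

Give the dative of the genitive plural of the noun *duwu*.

Since the last vowel of *duwu* is /u/ (a high vowel), it takes -bil, giving *duwubil*.
Since the final consonant of the plural form *duwubil* is /l/ (voiced), it takes -u, giving *duwubilu*.
The genitive form *duwubilu*: final sound = /u/, a vowel → -ew → *duwubiluew*.

duwubiluew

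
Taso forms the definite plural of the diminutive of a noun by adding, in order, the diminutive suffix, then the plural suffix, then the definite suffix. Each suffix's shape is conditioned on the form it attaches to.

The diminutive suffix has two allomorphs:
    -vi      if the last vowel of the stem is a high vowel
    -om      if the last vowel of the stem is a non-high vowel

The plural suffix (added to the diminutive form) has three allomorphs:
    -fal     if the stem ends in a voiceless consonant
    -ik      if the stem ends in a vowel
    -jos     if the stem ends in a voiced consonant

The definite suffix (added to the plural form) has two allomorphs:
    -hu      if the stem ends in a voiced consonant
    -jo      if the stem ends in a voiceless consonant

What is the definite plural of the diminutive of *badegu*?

*badegu*: last vowel = /u/, a high vowel → -vi → *badeguvi*.
The diminutive form *badeguvi* — final sound /i/ (a vowel) → -ik → *badeguviik*.
The plural form *badeguviik* — final consonant /k/ (voiceless) → -jo → *badeguviikjo*.

badeguviikjo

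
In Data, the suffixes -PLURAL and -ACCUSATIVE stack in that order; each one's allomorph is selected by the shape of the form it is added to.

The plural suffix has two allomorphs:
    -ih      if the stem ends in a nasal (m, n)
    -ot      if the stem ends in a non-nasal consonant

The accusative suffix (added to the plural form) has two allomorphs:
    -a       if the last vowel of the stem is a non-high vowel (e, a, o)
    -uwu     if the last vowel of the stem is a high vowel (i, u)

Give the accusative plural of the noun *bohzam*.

*bohzam*: final consonant = /m/, a nasal → -ih → *bohzamih*.
The plural form *bohzamih* — last vowel /i/ (a high vowel) → -uwu → *bohzamihuwu*.

bohzamihuwu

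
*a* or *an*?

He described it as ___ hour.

The indefinite article is chosen by the initial *sound* of the following word, not its spelling.
*hour* begins with the sound /aʊ/ (silent h) — a vowel sound.
So the article is *an*: He described it as an hour.

an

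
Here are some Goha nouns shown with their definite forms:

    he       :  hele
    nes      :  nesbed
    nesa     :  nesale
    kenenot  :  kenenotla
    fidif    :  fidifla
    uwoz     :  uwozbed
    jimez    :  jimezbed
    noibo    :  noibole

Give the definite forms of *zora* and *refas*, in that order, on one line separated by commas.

The suffix is conditioned by the final sound: -bed when the stem ends in a sibilant (*nes*, *uwoz*, *jimez*); -la when the stem ends in a non-sibilant consonant (*kenenot*, *fidif*); -le when the stem ends in a vowel (*he*, *nesa*, *noibo*).
The final sound of *zora* is /a/, which is a vowel, so the suffix is -le, giving *zorale*.
The final sound of *refas* is /s/, which is a sibilant, so the suffix is -bed, giving *refasbed*.

zorale, refasbed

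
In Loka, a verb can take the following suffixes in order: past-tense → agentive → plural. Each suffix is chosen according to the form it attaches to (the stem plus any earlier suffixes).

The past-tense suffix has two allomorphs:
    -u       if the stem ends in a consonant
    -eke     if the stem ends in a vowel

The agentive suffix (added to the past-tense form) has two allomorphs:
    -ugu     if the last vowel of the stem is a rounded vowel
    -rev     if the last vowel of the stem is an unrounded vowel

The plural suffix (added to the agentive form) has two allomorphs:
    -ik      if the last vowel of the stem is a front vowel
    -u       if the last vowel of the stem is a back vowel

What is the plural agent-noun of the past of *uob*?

Since the final sound of *uob* is /b/ (a consonant), it takes -u, giving *uobu*.
Since the last vowel of the past-tense form *uobu* is /u/ (a rounded vowel), it takes -ugu, giving *uobuugu*.
Since the last vowel of the agentive form *uobuugu* is /u/ (a back vowel), it takes -u, giving *uobuuguu*.

uobuuguu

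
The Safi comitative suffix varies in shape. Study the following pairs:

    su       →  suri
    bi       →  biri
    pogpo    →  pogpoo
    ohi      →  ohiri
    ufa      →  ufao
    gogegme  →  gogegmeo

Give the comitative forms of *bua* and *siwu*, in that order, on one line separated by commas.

buao, siwuri

The suffix is conditioned by the last vowel: -ri when the last vowel of the stem is a high vowel (*su*, *bi*, *ohi*); -o when the last vowel of the stem is a non-high vowel (*pogpo*, *ufa*, *gogegme*).
The last vowel of *bua* is /a/, which is a non-high vowel, so the suffix is -o, giving *buao*.
*siwu*: last vowel = /u/, a high vowel → -ri → *siwuri*.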